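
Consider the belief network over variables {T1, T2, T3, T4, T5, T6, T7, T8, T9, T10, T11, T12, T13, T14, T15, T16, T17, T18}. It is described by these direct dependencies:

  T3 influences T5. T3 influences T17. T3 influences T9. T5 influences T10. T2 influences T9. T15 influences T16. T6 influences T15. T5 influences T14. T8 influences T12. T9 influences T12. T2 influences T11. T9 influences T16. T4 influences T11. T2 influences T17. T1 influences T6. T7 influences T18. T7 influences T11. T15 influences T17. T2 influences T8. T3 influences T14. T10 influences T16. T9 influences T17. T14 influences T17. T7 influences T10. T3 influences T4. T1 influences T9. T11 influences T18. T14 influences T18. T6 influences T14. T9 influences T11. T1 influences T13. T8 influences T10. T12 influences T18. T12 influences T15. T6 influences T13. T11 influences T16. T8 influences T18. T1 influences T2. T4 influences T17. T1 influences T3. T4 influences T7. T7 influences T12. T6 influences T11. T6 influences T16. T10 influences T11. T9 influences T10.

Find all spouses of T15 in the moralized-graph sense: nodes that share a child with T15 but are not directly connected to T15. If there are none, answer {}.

Children of T15: T16, T17.
  T16: T6, T9, T10, T11
  T17: T2, T3, T4, T9, T14
Excluding nodes already adjacent to T15 (T6, T12, T16, T17), the co-parent-only contribution is {T2, T3, T4, T9, T10, T11, T14}.

{T2, T3, T4, T9, T10, T11, T14}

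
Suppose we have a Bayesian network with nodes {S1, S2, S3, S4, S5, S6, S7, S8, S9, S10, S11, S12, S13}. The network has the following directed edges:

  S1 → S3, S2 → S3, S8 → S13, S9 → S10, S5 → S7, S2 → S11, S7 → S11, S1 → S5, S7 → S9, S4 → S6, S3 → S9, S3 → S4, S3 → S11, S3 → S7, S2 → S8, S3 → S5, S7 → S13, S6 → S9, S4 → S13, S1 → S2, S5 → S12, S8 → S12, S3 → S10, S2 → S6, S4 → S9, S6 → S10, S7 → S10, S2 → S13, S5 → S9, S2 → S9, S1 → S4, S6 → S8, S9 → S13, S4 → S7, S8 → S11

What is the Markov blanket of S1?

Pa(S1) = {}.
S1 has children S2, S3, S4, S5.
Co-parents of S1 (other parents of its children):
  S2: —
  S3: S2
  S4: S3
  S5: S3
Taking the union gives {S2, S3, S4, S5}.

{S2, S3, S4, S5}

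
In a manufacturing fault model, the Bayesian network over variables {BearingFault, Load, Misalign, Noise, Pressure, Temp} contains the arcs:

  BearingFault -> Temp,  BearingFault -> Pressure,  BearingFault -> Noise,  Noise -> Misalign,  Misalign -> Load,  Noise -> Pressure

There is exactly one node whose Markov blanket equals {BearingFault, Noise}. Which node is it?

The target node must have every member of {BearingFault, Noise} as a parent, child, or co-parent, and no others.
Parents of Pressure: BearingFault, Noise; children: none; co-parents: none.
These exactly cover the given set, so the node is Pressure.

Pressure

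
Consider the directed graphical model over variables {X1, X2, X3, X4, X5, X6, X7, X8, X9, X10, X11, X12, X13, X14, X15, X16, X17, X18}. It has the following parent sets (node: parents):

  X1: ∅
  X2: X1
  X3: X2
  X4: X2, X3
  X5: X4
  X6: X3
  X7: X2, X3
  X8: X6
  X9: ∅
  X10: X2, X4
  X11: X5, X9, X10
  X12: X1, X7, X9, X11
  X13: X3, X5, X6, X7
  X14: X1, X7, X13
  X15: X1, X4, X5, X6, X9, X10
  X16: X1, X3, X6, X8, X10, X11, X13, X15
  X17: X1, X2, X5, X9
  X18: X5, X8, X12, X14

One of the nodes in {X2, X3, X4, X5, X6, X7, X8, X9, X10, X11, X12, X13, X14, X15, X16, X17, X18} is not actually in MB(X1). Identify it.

X1's parents: none.
Children of X1: X2, X12, X14, X15, X16, X17.
For each child, the remaining parents (spouses of X1):
  X2: —
  X12: X7, X9, X11
  X14: X7, X13
  X15: X4, X5, X6, X9, X10
  X16: X3, X6, X8, X10, X11, X13, X15
  X17: X2, X5, X9
MB(X1) = {X2, X3, X4, X5, X6, X7, X8, X9, X10, X11, X12, X13, X14, X15, X16, X17}.
X18 is neither a parent, child, nor co-parent of X1, so it does not belong.

X18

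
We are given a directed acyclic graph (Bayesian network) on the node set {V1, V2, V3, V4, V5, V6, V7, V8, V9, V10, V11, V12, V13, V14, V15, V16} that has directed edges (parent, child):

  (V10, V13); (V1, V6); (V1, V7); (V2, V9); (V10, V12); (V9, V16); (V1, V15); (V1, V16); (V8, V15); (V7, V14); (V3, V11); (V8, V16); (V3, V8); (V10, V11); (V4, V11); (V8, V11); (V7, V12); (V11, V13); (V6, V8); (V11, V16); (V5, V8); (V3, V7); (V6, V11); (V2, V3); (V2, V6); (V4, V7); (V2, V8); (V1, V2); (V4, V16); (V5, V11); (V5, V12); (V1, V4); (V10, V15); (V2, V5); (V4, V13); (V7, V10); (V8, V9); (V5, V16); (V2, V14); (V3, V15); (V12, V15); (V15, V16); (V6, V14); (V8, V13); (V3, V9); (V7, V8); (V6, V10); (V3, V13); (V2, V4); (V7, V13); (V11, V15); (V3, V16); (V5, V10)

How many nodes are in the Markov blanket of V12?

A node's Markov blanket = Pa ∪ Ch ∪ (parents of Ch other than the node itself).
V12's parents: V5, V7, V10.
V12's children: V15.
Co-parents of V12 (other parents of its children):
  V15's other parents are V1, V3, V8, V10, V11.
MB(V12) = {V1, V3, V5, V7, V8, V10, V11, V15}, which has 8 nodes.

8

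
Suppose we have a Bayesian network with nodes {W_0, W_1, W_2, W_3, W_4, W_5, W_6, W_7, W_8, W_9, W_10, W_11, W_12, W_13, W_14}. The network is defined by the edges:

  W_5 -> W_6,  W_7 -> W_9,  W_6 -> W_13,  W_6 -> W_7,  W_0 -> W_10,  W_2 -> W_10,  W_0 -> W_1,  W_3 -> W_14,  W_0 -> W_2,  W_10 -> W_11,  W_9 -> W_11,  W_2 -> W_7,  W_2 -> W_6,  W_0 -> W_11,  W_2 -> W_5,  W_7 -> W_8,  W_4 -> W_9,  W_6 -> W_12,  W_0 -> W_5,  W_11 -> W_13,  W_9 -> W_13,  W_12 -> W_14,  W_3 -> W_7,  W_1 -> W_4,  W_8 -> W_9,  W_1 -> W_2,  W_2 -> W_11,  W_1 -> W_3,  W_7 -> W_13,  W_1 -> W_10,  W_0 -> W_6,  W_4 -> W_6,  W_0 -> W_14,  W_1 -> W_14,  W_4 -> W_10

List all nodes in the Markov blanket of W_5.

{W_0, W_2, W_4, W_6}

W_5 has parents W_0, W_2.
Ch(W_5) = {W_6}.
Other parents of W_5's children:
  W_6: W_0, W_2, W_4
Union: {W_0, W_2} ∪ {W_6} ∪ {W_0, W_2, W_4} = {W_0, W_2, W_4, W_6}.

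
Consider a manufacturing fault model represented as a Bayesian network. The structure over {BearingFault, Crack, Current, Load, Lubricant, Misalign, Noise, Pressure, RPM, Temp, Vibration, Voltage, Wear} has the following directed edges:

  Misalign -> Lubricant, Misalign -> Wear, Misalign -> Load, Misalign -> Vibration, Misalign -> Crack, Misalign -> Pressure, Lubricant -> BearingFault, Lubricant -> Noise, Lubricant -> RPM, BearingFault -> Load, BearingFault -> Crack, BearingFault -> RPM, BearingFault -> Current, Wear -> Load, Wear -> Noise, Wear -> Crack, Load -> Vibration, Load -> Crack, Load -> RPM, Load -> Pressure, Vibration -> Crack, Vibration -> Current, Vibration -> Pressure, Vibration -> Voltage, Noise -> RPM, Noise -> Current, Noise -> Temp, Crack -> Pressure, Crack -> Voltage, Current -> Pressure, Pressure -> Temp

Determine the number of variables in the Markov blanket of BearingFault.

9

Recall MB(v) = parents ∪ children ∪ spouses, where spouses are the other parents of v's children.
Children of BearingFault: Crack, Current, Load, RPM.
Pa(BearingFault) = {Lubricant}.
Other parents of BearingFault's children:
  Load also has parents Misalign, Wear.
  Crack also has parents Load, Misalign, Vibration, Wear.
  RPM also has parents Load, Lubricant, Noise.
  parents(Current) \ {BearingFault} = {Noise, Vibration}.
MB(BearingFault) = {Crack, Current, Load, Lubricant, Misalign, Noise, RPM, Vibration, Wear}, which has 9 nodes.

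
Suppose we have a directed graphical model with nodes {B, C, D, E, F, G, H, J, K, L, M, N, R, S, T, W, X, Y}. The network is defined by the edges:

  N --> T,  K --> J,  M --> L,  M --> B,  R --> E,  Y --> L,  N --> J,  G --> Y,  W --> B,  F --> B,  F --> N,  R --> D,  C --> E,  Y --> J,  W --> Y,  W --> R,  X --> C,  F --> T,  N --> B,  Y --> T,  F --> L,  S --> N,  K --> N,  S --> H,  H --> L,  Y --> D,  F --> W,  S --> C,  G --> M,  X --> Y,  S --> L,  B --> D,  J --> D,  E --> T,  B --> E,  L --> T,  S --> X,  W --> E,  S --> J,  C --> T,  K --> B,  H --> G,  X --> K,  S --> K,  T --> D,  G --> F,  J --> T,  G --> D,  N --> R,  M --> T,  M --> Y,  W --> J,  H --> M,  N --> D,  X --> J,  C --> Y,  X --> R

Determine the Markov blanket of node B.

Parents of B: F, K, M, N, W.
B's children: D, E.
Parents of each child, excluding B:
  E also has parents C, R, W.
  D's other parents are G, J, N, R, T, Y.
So the Markov blanket of B is {C, D, E, F, G, J, K, M, N, R, T, W, Y}.

{C, D, E, F, G, J, K, M, N, R, T, W, Y}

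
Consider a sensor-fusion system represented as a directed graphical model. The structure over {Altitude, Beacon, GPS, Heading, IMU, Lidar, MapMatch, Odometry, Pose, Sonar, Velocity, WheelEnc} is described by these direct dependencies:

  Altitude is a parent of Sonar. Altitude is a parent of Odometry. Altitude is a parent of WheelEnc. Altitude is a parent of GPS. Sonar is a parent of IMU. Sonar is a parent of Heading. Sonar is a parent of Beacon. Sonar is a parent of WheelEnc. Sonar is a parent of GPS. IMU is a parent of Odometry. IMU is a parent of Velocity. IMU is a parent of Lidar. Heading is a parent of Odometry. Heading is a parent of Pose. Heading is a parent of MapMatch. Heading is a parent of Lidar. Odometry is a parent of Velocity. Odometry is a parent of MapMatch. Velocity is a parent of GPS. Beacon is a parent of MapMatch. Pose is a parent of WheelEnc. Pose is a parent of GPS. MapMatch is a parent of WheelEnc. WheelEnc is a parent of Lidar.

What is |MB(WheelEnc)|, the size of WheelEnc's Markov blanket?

Recall MB(v) = parents ∪ children ∪ spouses, where spouses are the other parents of v's children.
Children of WheelEnc: Lidar.
WheelEnc has parents Altitude, MapMatch, Pose, Sonar.
For each child, the remaining parents (spouses of WheelEnc):
  parents(Lidar) \ {WheelEnc} = {Heading, IMU}.
MB(WheelEnc) = {Altitude, Heading, IMU, Lidar, MapMatch, Pose, Sonar}, which has 7 nodes.

7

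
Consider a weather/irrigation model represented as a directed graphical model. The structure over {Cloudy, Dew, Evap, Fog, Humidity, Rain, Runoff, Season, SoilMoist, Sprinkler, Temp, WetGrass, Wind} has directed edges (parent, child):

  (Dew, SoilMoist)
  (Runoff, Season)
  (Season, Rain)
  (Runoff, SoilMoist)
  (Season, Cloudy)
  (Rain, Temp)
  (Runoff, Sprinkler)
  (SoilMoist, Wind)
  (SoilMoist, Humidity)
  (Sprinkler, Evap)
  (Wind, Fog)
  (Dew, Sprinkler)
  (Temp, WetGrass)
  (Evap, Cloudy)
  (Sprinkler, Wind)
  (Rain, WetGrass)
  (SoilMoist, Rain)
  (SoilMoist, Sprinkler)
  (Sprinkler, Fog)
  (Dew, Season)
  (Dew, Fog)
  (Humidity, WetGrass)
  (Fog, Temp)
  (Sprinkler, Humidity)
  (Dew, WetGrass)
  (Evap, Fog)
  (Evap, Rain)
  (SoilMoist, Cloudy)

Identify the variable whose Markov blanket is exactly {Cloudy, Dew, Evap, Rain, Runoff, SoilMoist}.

The target node must have every member of {Cloudy, Dew, Evap, Rain, Runoff, SoilMoist} as a parent, child, or co-parent, and no others.
Parents of Season: Dew, Runoff; children: Cloudy, Rain; co-parents: Evap, SoilMoist.
These exactly cover the given set, so the node is Season.

Season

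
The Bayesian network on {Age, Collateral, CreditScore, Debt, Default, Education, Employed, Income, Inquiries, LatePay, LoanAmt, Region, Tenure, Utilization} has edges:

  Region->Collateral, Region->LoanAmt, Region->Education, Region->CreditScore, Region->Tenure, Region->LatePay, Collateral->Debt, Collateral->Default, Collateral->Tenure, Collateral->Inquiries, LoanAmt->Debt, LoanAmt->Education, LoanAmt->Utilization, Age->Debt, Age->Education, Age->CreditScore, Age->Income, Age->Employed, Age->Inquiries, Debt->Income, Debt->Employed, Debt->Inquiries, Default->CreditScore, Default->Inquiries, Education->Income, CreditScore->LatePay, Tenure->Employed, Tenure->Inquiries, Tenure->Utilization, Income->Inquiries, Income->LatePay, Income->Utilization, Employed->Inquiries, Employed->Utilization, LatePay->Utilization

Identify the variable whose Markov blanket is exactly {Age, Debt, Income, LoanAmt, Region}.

Education

The target node must have every member of {Age, Debt, Income, LoanAmt, Region} as a parent, child, or co-parent, and no others.
Parents of Education: Age, LoanAmt, Region; children: Income; co-parents: Age, Debt.
These exactly cover the given set, so the node is Education.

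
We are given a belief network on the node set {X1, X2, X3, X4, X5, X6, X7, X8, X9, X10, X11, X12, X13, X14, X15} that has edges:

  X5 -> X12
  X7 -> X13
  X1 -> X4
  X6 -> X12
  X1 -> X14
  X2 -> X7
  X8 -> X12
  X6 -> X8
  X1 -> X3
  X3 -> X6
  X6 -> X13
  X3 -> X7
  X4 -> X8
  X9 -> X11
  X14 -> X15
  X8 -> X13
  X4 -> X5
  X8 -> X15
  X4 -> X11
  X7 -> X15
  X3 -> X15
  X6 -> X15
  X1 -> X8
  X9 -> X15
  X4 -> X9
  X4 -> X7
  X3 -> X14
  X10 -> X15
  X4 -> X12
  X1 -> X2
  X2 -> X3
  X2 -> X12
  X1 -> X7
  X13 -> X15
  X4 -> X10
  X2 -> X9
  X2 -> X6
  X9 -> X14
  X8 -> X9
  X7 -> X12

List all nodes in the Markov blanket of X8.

Recall MB(v) = parents ∪ children ∪ spouses, where spouses are the other parents of v's children.
X8 has parents X1, X4, X6.
X8 has children X9, X12, X13, X15.
Other parents of X8's children:
  X9: X2, X4
  X12: X2, X4, X5, X6, X7
  X13: X6, X7
  X15: X3, X6, X7, X9, X10, X13, X14
Union: {X1, X4, X6} ∪ {X9, X12, X13, X15} ∪ {X2, X3, X4, X5, X6, X7, X9, X10, X13, X14} = {X1, X2, X3, X4, X5, X6, X7, X9, X10, X12, X13, X14, X15}.

{X1, X2, X3, X4, X5, X6, X7, X9, X10, X12, X13, X14, X15}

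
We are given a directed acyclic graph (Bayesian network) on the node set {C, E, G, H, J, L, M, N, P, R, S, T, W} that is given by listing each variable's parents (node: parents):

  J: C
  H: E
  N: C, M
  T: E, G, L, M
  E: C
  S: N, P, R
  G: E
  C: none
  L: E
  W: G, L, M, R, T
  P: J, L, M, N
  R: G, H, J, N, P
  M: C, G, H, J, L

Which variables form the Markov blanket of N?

N's parents: C, M.
N's children: P, R, S.
Co-parents of N (other parents of its children):
  P: J, L, M
  R: G, H, J, P
  S: P, R
So the Markov blanket of N is {C, G, H, J, L, M, P, R, S}.

{C, G, H, J, L, M, P, R, S}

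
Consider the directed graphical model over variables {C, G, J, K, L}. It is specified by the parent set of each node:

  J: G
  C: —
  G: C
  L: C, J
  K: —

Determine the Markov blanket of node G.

A node's Markov blanket = Pa ∪ Ch ∪ (parents of Ch other than the node itself).
G's parents: C.
Children of G: J.
For each child, the remaining parents (spouses of G):
  J: —
So the Markov blanket of G is {C, J}.

{C, J}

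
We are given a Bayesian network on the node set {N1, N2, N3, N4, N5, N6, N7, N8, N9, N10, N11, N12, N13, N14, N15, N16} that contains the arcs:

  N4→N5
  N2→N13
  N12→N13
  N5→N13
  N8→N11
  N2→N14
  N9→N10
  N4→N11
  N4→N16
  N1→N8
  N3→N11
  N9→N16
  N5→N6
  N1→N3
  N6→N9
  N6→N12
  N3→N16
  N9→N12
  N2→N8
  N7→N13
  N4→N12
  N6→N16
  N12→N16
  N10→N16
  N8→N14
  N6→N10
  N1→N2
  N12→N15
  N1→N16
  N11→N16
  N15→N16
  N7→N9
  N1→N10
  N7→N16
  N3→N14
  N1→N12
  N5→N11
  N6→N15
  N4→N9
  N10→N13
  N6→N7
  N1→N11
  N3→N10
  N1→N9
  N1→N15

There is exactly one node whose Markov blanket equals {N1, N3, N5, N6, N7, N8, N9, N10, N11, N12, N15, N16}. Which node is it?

N4

The target node must have every member of {N1, N3, N5, N6, N7, N8, N9, N10, N11, N12, N15, N16} as a parent, child, or co-parent, and no others.
Parents of N4: none; children: N5, N9, N11, N12, N16; co-parents: N1, N3, N5, N6, N7, N8, N9, N10, N11, N12, N15.
These exactly cover the given set, so the node is N4.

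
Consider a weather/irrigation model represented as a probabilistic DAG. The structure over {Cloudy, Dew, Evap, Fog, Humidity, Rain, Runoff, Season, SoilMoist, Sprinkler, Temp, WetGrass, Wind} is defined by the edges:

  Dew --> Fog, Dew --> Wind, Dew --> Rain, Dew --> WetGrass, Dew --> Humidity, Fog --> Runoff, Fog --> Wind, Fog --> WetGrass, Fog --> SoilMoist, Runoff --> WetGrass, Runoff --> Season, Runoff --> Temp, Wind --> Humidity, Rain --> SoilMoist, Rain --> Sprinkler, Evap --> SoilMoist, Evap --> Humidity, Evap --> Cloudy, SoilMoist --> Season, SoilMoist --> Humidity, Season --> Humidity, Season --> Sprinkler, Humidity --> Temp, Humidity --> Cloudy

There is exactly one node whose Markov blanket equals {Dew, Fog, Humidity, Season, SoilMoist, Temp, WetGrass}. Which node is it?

Runoff

The target node must have every member of {Dew, Fog, Humidity, Season, SoilMoist, Temp, WetGrass} as a parent, child, or co-parent, and no others.
Parents of Runoff: Fog; children: Season, Temp, WetGrass; co-parents: Dew, Fog, Humidity, SoilMoist.
These exactly cover the given set, so the node is Runoff.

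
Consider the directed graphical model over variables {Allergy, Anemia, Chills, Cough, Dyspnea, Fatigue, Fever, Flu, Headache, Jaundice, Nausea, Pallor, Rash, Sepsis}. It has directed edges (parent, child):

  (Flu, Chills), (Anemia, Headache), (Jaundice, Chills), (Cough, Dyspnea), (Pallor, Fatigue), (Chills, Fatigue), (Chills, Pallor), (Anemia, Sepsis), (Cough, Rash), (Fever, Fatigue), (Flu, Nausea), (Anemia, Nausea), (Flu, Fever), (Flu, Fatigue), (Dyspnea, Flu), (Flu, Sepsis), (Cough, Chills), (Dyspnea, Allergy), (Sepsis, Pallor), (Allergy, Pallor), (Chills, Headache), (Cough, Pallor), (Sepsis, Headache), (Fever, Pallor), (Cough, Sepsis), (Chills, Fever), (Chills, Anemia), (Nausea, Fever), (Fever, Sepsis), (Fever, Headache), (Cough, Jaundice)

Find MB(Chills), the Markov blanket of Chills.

{Allergy, Anemia, Cough, Fatigue, Fever, Flu, Headache, Jaundice, Nausea, Pallor, Sepsis}

By definition, MB(Chills) is built from Chills's parents, Chills's children, and the co-parents of Chills.
Parents of Chills: Cough, Flu, Jaundice.
Children of Chills: Anemia, Fatigue, Fever, Headache, Pallor.
Co-parents of Chills (other parents of its children):
  Anemia: no additional parents.
  Fever's other parents are Flu, Nausea.
  parents(Pallor) \ {Chills} = {Allergy, Cough, Fever, Sepsis}.
  Fatigue's other parents are Fever, Flu, Pallor.
  Headache's other parents are Anemia, Fever, Sepsis.
Union: {Cough, Flu, Jaundice} ∪ {Anemia, Fatigue, Fever, Headache, Pallor} ∪ {Allergy, Anemia, Cough, Fever, Flu, Nausea, Pallor, Sepsis} = {Allergy, Anemia, Cough, Fatigue, Fever, Flu, Headache, Jaundice, Nausea, Pallor, Sepsis}.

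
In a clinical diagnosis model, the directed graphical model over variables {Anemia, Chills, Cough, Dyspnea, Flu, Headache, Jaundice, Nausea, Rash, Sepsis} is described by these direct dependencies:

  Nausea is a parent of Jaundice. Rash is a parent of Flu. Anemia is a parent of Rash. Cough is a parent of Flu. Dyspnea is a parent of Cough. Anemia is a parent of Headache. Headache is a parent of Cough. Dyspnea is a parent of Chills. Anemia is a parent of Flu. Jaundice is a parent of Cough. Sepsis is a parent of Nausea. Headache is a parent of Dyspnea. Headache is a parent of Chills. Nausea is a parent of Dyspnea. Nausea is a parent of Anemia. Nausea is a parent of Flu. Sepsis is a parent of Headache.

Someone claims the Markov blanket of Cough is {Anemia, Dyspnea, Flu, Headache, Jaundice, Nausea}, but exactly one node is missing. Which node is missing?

Cough has child Flu.
Parents of Cough: Dyspnea, Headache, Jaundice.
Co-parents of Cough (other parents of its children):
  Flu: Anemia, Nausea, Rash
MB(Cough) = {Anemia, Dyspnea, Flu, Headache, Jaundice, Nausea, Rash}.
Comparing with the claimed set, Rash is missing.

Rash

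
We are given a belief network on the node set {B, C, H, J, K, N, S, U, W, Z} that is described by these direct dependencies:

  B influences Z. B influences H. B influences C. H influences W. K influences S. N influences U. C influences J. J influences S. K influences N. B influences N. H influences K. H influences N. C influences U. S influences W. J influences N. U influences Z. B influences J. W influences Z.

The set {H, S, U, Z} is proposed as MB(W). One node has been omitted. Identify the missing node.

W has parents H, S.
W has child Z.
Parents of each child, excluding W:
  Z also has parents B, U.
MB(W) = {B, H, S, U, Z}.
Comparing with the claimed set, B is missing.

B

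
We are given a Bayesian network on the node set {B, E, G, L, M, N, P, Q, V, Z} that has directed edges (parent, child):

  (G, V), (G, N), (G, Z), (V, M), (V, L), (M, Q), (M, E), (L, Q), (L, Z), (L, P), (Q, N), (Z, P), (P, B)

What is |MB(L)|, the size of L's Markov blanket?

Pa(L) = {V}.
L's children: P, Q, Z.
Co-parents of L (other parents of its children):
  Q also has parent M.
  Z also has parent G.
  P's other parent is Z.
MB(L) = {G, M, P, Q, V, Z}, which has 6 nodes.

6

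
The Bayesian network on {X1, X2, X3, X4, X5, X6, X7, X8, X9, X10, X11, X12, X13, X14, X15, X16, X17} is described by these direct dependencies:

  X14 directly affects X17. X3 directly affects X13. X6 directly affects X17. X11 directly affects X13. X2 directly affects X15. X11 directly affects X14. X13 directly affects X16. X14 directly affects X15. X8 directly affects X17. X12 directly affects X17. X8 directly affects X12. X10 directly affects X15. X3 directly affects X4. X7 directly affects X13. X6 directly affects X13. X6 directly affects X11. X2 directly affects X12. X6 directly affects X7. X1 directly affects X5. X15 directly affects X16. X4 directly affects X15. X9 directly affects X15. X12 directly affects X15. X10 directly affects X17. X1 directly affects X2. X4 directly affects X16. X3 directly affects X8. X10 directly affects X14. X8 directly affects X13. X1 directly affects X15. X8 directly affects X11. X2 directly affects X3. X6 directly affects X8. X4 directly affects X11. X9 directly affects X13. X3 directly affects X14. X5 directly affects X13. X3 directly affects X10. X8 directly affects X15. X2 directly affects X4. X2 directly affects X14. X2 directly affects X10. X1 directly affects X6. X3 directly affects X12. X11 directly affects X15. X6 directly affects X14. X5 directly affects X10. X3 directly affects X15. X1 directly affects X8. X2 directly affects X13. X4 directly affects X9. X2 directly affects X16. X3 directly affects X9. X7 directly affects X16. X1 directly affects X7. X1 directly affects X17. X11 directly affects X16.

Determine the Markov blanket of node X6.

{X1, X2, X3, X4, X5, X7, X8, X9, X10, X11, X12, X13, X14, X17}

X6's parents: X1.
X6 has children X7, X8, X11, X13, X14, X17.
For each child, the remaining parents (spouses of X6):
  X7 also has parent X1.
  X8's other parents are X1, X3.
  parents(X11) \ {X6} = {X4, X8}.
  X13's other parents are X2, X3, X5, X7, X8, X9, X11.
  X14's other parents are X2, X3, X10, X11.
  X17's other parents are X1, X8, X10, X12, X14.
So the Markov blanket of X6 is {X1, X2, X3, X4, X5, X7, X8, X9, X10, X11, X12, X13, X14, X17}.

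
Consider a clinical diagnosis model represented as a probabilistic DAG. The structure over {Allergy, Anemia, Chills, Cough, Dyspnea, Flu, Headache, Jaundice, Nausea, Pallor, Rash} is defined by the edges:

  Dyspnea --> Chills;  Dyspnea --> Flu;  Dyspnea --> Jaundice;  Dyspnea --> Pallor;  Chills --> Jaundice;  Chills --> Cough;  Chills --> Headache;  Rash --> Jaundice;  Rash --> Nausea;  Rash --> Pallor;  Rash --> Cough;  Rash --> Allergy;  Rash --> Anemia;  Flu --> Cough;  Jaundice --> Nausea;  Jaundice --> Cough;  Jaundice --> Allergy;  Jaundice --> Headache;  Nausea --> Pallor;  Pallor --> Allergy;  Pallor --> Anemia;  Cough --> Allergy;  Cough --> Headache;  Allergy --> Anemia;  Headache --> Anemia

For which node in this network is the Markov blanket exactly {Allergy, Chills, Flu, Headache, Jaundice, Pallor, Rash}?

Cough

The target node must have every member of {Allergy, Chills, Flu, Headache, Jaundice, Pallor, Rash} as a parent, child, or co-parent, and no others.
Parents of Cough: Chills, Flu, Jaundice, Rash; children: Allergy, Headache; co-parents: Chills, Jaundice, Pallor, Rash.
These exactly cover the given set, so the node is Cough.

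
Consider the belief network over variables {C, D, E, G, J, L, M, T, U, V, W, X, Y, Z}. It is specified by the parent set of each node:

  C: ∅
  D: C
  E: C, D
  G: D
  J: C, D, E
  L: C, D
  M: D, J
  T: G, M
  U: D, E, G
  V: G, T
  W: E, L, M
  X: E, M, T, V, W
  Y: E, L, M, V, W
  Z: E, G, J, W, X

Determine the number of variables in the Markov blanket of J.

8

Recall MB(v) = parents ∪ children ∪ spouses, where spouses are the other parents of v's children.
Children of J: M, Z.
J's parents: C, D, E.
Co-parents of J (other parents of its children):
  M also has parent D.
  Z's other parents are E, G, W, X.
MB(J) = {C, D, E, G, M, W, X, Z}, which has 8 nodes.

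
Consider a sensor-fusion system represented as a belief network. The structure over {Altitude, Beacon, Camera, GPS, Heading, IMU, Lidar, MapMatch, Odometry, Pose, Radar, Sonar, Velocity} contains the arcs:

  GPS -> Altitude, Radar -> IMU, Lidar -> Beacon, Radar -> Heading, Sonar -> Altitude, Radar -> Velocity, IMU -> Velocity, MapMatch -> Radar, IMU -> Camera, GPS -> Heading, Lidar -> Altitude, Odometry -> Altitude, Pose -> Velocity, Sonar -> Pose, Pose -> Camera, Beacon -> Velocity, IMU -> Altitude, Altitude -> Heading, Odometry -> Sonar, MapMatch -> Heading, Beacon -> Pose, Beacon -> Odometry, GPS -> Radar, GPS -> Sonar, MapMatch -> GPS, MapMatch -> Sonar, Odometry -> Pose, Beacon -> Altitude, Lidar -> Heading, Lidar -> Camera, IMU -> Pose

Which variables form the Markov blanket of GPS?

Pa(GPS) = {MapMatch}.
GPS's children: Altitude, Heading, Radar, Sonar.
Co-parents of GPS (other parents of its children):
  Radar also has parent MapMatch.
  parents(Sonar) \ {GPS} = {MapMatch, Odometry}.
  Altitude's other parents are Beacon, IMU, Lidar, Odometry, Sonar.
  Heading's other parents are Altitude, Lidar, MapMatch, Radar.
So the Markov blanket of GPS is {Altitude, Beacon, Heading, IMU, Lidar, MapMatch, Odometry, Radar, Sonar}.

{Altitude, Beacon, Heading, IMU, Lidar, MapMatch, Odometry, Radar, Sonar}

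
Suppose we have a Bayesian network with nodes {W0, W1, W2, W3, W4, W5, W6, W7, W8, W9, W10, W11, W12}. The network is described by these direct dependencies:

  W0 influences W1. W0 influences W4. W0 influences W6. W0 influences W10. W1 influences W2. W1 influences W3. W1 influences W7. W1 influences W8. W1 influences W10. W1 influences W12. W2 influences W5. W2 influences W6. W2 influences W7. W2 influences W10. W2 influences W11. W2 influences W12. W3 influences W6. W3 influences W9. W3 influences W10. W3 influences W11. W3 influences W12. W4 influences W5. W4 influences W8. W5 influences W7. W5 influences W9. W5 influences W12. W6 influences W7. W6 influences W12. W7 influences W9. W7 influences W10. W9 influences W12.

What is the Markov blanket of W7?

The Markov blanket of a node is its parents, its children, and the other parents of its children.
W7 has children W9, W10.
W7 has parents W1, W2, W5, W6.
For each child, the remaining parents (spouses of W7):
  W9: W3, W5
  W10: W0, W1, W2, W3
Taking the union gives {W0, W1, W2, W3, W5, W6, W9, W10}.

{W0, W1, W2, W3, W5, W6, W9, W10}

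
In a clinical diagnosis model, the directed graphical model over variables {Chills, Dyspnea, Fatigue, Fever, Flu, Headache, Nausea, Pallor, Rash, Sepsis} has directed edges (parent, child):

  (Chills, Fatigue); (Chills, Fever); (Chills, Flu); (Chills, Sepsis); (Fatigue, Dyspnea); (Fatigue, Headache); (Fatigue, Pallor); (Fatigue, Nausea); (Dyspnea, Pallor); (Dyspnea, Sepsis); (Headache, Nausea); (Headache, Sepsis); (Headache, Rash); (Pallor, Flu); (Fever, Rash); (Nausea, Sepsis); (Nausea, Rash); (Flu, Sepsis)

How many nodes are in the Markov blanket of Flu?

6

By definition, MB(Flu) is built from Flu's parents, Flu's children, and the co-parents of Flu.
Parents of Flu: Chills, Pallor.
Flu has child Sepsis.
Parents of each child, excluding Flu:
  Sepsis also has parents Chills, Dyspnea, Headache, Nausea.
MB(Flu) = {Chills, Dyspnea, Headache, Nausea, Pallor, Sepsis}, which has 6 nodes.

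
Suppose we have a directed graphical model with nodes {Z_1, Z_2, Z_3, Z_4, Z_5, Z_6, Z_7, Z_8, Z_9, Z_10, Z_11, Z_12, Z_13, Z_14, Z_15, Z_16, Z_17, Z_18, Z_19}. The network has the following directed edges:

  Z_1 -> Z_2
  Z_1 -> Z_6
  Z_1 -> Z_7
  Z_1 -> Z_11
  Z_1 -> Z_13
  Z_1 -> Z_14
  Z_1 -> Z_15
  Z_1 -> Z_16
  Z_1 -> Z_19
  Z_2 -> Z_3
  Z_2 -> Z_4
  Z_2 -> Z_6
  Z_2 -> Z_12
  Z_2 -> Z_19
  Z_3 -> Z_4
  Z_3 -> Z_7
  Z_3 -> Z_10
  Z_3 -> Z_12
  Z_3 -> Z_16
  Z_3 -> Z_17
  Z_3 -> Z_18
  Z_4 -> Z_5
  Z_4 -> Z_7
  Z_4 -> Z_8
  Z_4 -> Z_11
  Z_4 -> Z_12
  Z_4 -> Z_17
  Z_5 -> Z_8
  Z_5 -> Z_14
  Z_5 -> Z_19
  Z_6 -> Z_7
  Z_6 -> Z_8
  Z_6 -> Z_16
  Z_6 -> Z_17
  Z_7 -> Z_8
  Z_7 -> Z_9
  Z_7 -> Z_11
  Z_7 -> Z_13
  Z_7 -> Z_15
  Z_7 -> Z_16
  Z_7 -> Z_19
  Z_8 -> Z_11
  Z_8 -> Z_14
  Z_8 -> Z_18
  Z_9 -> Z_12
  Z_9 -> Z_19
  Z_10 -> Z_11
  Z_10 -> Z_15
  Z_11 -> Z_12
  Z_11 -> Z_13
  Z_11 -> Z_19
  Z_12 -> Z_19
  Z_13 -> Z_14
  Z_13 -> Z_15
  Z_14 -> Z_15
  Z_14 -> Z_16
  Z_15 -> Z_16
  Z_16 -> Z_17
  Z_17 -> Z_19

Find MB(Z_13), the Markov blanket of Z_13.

Pa(Z_13) = {Z_1, Z_7, Z_11}.
Ch(Z_13) = {Z_14, Z_15}.
Other parents of Z_13's children:
  parents(Z_14) \ {Z_13} = {Z_1, Z_5, Z_8}.
  Z_15 also has parents Z_1, Z_7, Z_10, Z_14.
So the Markov blanket of Z_13 is {Z_1, Z_5, Z_7, Z_8, Z_10, Z_11, Z_14, Z_15}.

{Z_1, Z_5, Z_7, Z_8, Z_10, Z_11, Z_14, Z_15}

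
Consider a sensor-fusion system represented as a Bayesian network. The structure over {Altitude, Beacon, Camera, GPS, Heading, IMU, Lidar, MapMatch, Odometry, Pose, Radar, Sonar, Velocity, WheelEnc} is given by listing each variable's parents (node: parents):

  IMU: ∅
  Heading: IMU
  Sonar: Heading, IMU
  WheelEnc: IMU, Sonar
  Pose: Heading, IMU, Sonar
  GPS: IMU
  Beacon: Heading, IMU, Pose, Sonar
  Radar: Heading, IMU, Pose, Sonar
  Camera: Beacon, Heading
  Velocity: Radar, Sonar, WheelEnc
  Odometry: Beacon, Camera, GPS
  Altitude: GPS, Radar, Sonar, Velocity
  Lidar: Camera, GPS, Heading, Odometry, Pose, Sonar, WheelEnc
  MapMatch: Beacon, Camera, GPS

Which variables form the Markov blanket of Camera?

{Beacon, GPS, Heading, Lidar, MapMatch, Odometry, Pose, Sonar, WheelEnc}

Parents of Camera: Beacon, Heading.
Children of Camera: Lidar, MapMatch, Odometry.
Other parents of Camera's children:
  parents(Odometry) \ {Camera} = {Beacon, GPS}.
  Lidar also has parents GPS, Heading, Odometry, Pose, Sonar, WheelEnc.
  MapMatch also has parents Beacon, GPS.
MB(Camera) = {Beacon, GPS, Heading, Lidar, MapMatch, Odometry, Pose, Sonar, WheelEnc}.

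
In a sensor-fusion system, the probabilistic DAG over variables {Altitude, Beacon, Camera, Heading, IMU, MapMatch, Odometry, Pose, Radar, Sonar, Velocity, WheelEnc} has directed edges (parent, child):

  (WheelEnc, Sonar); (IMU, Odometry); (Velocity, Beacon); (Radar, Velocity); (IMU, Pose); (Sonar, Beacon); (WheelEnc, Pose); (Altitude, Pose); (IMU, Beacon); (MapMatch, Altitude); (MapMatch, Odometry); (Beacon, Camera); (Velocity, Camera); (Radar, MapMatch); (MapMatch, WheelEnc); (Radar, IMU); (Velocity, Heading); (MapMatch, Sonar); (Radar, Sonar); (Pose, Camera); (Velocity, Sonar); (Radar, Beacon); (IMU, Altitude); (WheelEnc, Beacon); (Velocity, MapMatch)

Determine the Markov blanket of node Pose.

{Altitude, Beacon, Camera, IMU, Velocity, WheelEnc}

A node's Markov blanket = Pa ∪ Ch ∪ (parents of Ch other than the node itself).
Ch(Pose) = {Camera}.
Pose's parents: Altitude, IMU, WheelEnc.
Parents of each child, excluding Pose:
  parents(Camera) \ {Pose} = {Beacon, Velocity}.
So the Markov blanket of Pose is {Altitude, Beacon, Camera, IMU, Velocity, WheelEnc}.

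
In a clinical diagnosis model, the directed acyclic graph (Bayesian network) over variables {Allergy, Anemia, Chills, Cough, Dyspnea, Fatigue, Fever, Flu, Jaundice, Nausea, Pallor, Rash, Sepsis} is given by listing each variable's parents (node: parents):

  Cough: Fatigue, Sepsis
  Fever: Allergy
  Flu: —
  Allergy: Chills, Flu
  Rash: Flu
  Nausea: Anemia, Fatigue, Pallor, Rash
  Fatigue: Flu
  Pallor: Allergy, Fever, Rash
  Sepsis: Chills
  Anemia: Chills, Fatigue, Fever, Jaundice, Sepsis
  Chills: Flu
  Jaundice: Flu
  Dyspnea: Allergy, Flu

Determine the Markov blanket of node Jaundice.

Jaundice has parent Flu.
Ch(Jaundice) = {Anemia}.
Co-parents of Jaundice (other parents of its children):
  parents(Anemia) \ {Jaundice} = {Chills, Fatigue, Fever, Sepsis}.
MB(Jaundice) = {Anemia, Chills, Fatigue, Fever, Flu, Sepsis}.

{Anemia, Chills, Fatigue, Fever, Flu, Sepsis}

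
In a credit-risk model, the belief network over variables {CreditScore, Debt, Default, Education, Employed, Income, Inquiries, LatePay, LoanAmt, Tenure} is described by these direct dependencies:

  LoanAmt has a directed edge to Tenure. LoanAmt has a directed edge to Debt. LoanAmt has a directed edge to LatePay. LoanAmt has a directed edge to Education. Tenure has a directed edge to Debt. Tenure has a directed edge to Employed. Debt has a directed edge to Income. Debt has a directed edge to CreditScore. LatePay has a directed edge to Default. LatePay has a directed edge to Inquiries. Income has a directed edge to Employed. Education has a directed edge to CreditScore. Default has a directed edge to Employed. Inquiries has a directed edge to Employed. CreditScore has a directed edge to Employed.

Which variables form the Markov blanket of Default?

Children of Default: Employed.
Default's parents: LatePay.
Parents of each child, excluding Default:
  Employed also has parents CreditScore, Income, Inquiries, Tenure.
So the Markov blanket of Default is {CreditScore, Employed, Income, Inquiries, LatePay, Tenure}.

{CreditScore, Employed, Income, Inquiries, LatePay, Tenure}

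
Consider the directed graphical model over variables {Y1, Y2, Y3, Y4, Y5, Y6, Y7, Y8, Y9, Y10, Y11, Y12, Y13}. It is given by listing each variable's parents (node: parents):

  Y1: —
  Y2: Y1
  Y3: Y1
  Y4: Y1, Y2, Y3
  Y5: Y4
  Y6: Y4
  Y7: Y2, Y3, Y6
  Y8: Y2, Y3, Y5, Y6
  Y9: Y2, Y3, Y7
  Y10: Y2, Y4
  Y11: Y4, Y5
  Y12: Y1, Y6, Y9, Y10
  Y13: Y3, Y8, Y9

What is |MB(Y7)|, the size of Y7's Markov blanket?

4

By definition, MB(Y7) is built from Y7's parents, Y7's children, and the co-parents of Y7.
Y7 has parents Y2, Y3, Y6.
Y7 has child Y9.
Other parents of Y7's children:
  Y9 also has parents Y2, Y3.
MB(Y7) = {Y2, Y3, Y6, Y9}, which has 4 nodes.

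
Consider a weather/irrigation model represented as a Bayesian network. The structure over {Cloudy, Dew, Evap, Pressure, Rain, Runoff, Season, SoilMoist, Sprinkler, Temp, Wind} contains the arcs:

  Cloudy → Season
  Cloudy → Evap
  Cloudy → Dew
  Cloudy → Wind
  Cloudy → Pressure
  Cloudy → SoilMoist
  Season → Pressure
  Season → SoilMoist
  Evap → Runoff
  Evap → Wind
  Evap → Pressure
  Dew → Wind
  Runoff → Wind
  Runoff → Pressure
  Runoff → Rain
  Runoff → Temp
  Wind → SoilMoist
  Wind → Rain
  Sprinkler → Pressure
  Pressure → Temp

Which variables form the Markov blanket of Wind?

{Cloudy, Dew, Evap, Rain, Runoff, Season, SoilMoist}

Wind has parents Cloudy, Dew, Evap, Runoff.
Wind has children Rain, SoilMoist.
Other parents of Wind's children:
  SoilMoist: Cloudy, Season
  Rain: Runoff
Taking the union gives {Cloudy, Dew, Evap, Rain, Runoff, Season, SoilMoist}.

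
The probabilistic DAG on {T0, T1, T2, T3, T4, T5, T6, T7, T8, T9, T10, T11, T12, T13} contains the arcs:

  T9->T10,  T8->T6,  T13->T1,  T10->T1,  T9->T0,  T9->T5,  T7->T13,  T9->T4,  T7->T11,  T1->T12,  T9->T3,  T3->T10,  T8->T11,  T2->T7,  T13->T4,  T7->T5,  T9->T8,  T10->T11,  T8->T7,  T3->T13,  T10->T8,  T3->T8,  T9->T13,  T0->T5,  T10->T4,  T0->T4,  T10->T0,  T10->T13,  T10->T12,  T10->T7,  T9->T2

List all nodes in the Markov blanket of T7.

The Markov blanket of a node is its parents, its children, and the other parents of its children.
Children of T7: T5, T11, T13.
T7 has parents T2, T8, T10.
Parents of each child, excluding T7:
  parents(T13) \ {T7} = {T3, T9, T10}.
  T5 also has parents T0, T9.
  parents(T11) \ {T7} = {T8, T10}.
Taking the union gives {T0, T2, T3, T5, T8, T9, T10, T11, T13}.

{T0, T2, T3, T5, T8, T9, T10, T11, T13}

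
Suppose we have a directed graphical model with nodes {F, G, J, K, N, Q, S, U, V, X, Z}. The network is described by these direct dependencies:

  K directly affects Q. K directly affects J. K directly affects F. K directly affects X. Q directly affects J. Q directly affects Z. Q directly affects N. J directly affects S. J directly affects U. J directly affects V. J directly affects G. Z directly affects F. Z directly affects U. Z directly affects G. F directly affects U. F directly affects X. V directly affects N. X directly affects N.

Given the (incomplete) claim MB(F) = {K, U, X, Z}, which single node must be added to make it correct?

Children of F: U, X.
F has parents K, Z.
Other parents of F's children:
  U: J, Z
  X: K
MB(F) = {J, K, U, X, Z}.
Comparing with the claimed set, J is missing.

J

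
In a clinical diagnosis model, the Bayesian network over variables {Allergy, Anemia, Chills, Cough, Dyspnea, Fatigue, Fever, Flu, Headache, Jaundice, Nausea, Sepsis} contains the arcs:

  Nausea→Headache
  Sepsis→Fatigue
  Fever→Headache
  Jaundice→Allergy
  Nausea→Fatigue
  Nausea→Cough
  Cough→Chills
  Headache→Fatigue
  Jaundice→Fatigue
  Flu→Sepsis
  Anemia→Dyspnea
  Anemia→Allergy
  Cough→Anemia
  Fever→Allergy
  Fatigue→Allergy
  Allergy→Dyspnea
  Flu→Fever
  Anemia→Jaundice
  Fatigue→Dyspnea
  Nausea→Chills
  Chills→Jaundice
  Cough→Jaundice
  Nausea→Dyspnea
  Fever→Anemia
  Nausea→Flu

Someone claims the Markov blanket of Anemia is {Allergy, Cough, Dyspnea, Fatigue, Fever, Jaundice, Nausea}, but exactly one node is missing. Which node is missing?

Anemia has parents Cough, Fever.
Anemia's children: Allergy, Dyspnea, Jaundice.
Co-parents of Anemia (other parents of its children):
  Jaundice: Chills, Cough
  Allergy: Fatigue, Fever, Jaundice
  Dyspnea: Allergy, Fatigue, Nausea
MB(Anemia) = {Allergy, Chills, Cough, Dyspnea, Fatigue, Fever, Jaundice, Nausea}.
Comparing with the claimed set, Chills is missing.

Chills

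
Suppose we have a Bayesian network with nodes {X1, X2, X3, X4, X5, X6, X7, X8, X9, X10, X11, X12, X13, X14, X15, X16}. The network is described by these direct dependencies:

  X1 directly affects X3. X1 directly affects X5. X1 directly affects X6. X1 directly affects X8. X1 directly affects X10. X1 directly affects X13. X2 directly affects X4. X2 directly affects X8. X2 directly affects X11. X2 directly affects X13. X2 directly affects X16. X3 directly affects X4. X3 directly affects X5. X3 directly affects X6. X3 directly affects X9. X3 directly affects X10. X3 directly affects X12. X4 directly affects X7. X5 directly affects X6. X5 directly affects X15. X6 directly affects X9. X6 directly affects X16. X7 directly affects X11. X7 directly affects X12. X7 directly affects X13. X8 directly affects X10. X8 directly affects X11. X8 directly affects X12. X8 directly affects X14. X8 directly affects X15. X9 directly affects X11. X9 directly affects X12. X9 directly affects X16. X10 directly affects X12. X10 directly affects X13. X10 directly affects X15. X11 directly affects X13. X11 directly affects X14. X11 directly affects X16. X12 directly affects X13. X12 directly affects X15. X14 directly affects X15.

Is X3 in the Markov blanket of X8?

Yes

X3 is a co-parent of X8: both are parents of X10, X12.
So X3 ∈ MB(X8).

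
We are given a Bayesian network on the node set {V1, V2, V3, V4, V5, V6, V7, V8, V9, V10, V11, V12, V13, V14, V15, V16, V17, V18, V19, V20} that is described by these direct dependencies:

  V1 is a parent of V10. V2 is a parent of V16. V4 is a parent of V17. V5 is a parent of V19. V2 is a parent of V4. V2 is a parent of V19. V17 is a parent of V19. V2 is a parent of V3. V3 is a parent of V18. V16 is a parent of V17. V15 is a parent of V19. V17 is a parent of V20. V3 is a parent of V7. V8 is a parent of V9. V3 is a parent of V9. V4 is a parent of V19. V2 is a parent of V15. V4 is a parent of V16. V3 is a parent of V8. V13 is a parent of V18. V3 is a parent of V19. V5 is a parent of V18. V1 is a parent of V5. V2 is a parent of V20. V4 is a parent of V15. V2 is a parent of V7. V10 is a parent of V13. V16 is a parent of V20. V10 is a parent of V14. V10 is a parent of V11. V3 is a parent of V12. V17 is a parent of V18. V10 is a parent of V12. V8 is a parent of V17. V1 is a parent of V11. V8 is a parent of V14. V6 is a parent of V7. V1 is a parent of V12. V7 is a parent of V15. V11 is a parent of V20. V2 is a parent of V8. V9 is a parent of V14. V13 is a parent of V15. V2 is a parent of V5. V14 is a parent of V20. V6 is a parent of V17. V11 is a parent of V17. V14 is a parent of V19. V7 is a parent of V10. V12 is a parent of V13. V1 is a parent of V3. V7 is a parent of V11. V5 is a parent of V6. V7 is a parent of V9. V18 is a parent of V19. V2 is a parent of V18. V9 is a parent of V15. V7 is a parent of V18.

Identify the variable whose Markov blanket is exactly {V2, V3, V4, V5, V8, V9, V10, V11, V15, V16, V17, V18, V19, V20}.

The target node must have every member of {V2, V3, V4, V5, V8, V9, V10, V11, V15, V16, V17, V18, V19, V20} as a parent, child, or co-parent, and no others.
Parents of V14: V8, V9, V10; children: V19, V20; co-parents: V2, V3, V4, V5, V11, V15, V16, V17, V18.
These exactly cover the given set, so the node is V14.

V14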